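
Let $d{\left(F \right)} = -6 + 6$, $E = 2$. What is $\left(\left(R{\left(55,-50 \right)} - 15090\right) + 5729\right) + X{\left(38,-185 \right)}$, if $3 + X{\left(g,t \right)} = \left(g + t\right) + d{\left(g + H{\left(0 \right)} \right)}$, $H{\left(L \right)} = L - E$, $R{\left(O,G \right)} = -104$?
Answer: $-9615$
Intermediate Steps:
$H{\left(L \right)} = -2 + L$ ($H{\left(L \right)} = L - 2 = -2 + L$)
$d{\left(F \right)} = 0$
$X{\left(g,t \right)} = -3 + g + t$ ($X{\left(g,t \right)} = -3 + \left(\left(g + t\right) + 0\right) = -3 + \left(g + t\right) = -3 + g + t$)
$\left(\left(R{\left(55,-50 \right)} - 15090\right) + 5729\right) + X{\left(38,-185 \right)} = \left(\left(-104 - 15090\right) + 5729\right) - 150 = \left(-15194 + 5729\right) - 150 = -9465 - 150 = -9615$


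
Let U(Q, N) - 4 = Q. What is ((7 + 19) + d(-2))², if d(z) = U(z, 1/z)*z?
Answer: 484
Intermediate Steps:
U(Q, N) = 4 + Q
d(z) = z*(4 + z) (d(z) = (4 + z)*z = z*(4 + z))
((7 + 19) + d(-2))² = ((7 + 19) - 2*(4 - 2))² = (26 - 2*2)² = (26 - 4)² = 22² = 484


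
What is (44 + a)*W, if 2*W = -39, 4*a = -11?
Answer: -6435/8 ≈ -804.38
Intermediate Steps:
a = -11/4 (a = (1/4)*(-11) = -11/4 ≈ -2.7500)
W = -39/2 (W = (1/2)*(-39) = -39/2 ≈ -19.500)
(44 + a)*W = (44 - 11/4)*(-39/2) = (165/4)*(-39/2) = -6435/8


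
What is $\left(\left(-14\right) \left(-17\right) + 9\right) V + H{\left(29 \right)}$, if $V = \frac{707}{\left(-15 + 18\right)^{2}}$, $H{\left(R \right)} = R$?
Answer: $\frac{174890}{9} \approx 19432.0$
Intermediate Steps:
$V = \frac{707}{9}$ ($V = \frac{707}{3^{2}} = \frac{707}{9} \approx 78.556$)
$\left(\left(-14\right) \left(-17\right) + 9\right) V + H{\left(29 \right)} = \left(\left(-14\right) \left(-17\right) + 9\right) \frac{707}{9} + 29 = \left(238 + 9\right) \frac{707}{9} + 29 = 247 \cdot \frac{707}{9} + 29 = \frac{174629}{9} + 29 = \frac{174890}{9}$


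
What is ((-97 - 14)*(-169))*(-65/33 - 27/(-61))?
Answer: -19221722/671 ≈ -28646.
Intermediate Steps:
((-97 - 14)*(-169))*(-65/33 - 27/(-61)) = (-111*(-169))*(-65*1/33 - 27*(-1/61)) = 18759*(-65/33 + 27/61) = 18759*(-3074/2013) = -19221722/671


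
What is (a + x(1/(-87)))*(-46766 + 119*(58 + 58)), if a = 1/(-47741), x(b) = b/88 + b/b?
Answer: -6022976489219/182752548 ≈ -32957.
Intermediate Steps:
x(b) = 1 + b/88 (x(b) = b*(1/88) + 1 = b/88 + 1 = 1 + b/88)
a = -1/47741 ≈ -2.0946e-5
(a + x(1/(-87)))*(-46766 + 119*(58 + 58)) = (-1/47741 + (1 + (1/88)/(-87)))*(-46766 + 119*(58 + 58)) = (-1/47741 + (1 + (1/88)*(-1/87)))*(-46766 + 119*116) = (-1/47741 + (1 - 1/7656))*(-46766 + 13804) = (-1/47741 + 7655/7656)*(-32962) = (365449699/365505096)*(-32962) = -6022976489219/182752548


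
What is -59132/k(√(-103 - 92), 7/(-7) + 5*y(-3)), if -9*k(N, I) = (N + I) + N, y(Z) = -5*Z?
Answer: 4922739/782 - 133047*I*√195/782 ≈ 6295.1 - 2375.8*I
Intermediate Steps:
k(N, I) = -2*N/9 - I/9 (k(N, I) = -((N + I) + N)/9 = -((I + N) + N)/9 = -(I + 2*N)/9 = -2*N/9 - I/9)
-59132/k(√(-103 - 92), 7/(-7) + 5*y(-3)) = -59132/(-2*√(-103 - 92)/9 - (7/(-7) + 5*(-5*(-3)))/9) = -59132/(-2*I*√195/9 - (7*(-⅐) + 5*15)/9) = -59132/(-2*I*√195/9 - (-1 + 75)/9) = -59132/(-2*I*√195/9 - ⅑*74) = -59132/(-2*I*√195/9 - 74/9) = -59132/(-74/9 - 2*I*√195/9)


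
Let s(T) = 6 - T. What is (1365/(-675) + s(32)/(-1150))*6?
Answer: -20696/1725 ≈ -11.998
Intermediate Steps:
(1365/(-675) + s(32)/(-1150))*6 = (1365/(-675) + (6 - 1*32)/(-1150))*6 = (1365*(-1/675) + (6 - 32)*(-1/1150))*6 = (-91/45 - 26*(-1/1150))*6 = (-91/45 + 13/575)*6 = -10348/5175*6 = -20696/1725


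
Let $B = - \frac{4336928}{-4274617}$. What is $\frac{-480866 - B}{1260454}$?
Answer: $- \frac{1027761157625}{2693979048059} \approx -0.3815$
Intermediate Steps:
$B = \frac{4336928}{4274617}$ ($B = \left(-4336928\right) \left(- \frac{1}{4274617}\right) = \frac{4336928}{4274617} \approx 1.0146$)
$\frac{-480866 - B}{1260454} = \frac{-480866 - \frac{4336928}{4274617}}{1260454} = \left(-480866 - \frac{4336928}{4274617}\right) \frac{1}{1260454} = \left(- \frac{2055522315250}{4274617}\right) \frac{1}{1260454} = - \frac{1027761157625}{2693979048059}$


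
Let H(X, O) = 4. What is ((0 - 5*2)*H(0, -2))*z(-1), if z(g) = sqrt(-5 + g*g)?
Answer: -80*I ≈ -80.0*I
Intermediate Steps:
z(g) = sqrt(-5 + g**2)
((0 - 5*2)*H(0, -2))*z(-1) = ((0 - 5*2)*4)*sqrt(-5 + (-1)**2) = ((0 - 10)*4)*sqrt(-5 + 1) = (-10*4)*sqrt(-4) = -80*I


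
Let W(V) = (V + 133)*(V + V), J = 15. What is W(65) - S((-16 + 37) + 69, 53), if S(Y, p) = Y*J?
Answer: 24390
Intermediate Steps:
W(V) = 2*V*(133 + V) (W(V) = (133 + V)*(2*V) = 2*V*(133 + V))
S(Y, p) = 15*Y (S(Y, p) = Y*15 = 15*Y)
W(65) - S((-16 + 37) + 69, 53) = 2*65*(133 + 65) - 15*((-16 + 37) + 69) = 2*65*198 - 15*(21 + 69) = 25740 - 15*90 = 25740 - 1*1350 = 25740 - 1350 = 24390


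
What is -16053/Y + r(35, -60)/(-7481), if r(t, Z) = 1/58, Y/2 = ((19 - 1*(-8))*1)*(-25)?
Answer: 580446937/48813525 ≈ 11.891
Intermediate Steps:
Y = -1350 (Y = 2*(((19 - 1*(-8))*1)*(-25)) = 2*(((19 + 8)*1)*(-25)) = 2*((27*1)*(-25)) = 2*(27*(-25)) = 2*(-675) = -1350)
r(t, Z) = 1/58
-16053/Y + r(35, -60)/(-7481) = -16053/(-1350) + (1/58)/(-7481) = -16053*(-1/1350) + (1/58)*(-1/7481) = 5351/450 - 1/433898 = 580446937/48813525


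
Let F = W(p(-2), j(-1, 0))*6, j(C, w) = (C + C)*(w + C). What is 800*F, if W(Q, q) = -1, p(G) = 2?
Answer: -4800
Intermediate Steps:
j(C, w) = 2*C*(C + w) (j(C, w) = (2*C)*(C + w) = 2*C*(C + w))
F = -6 (F = -1*6 = -6)
800*F = 800*(-6) = -4800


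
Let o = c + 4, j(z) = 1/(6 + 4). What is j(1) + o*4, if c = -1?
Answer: 121/10 ≈ 12.100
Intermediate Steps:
j(z) = ⅒ (j(z) = 1/10 = ⅒)
o = 3 (o = -1 + 4 = 3)
j(1) + o*4 = ⅒ + 3*4 = ⅒ + 12 = 121/10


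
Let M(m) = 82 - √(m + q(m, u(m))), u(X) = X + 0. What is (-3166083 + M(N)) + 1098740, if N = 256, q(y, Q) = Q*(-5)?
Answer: -2067261 - 32*I ≈ -2.0673e+6 - 32.0*I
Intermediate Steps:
u(X) = X
q(y, Q) = -5*Q
M(m) = 82 - 2*√(-m) (M(m) = 82 - √(m - 5*m) = 82 - √(-4*m) = 82 - 2*√(-m))
(-3166083 + M(N)) + 1098740 = (-3166083 + (82 - 2*16*I)) + 1098740 = (-3166083 + (82 - 32*I)) + 1098740 = (-3166001 - 32*I) + 1098740 = -2067261 - 32*I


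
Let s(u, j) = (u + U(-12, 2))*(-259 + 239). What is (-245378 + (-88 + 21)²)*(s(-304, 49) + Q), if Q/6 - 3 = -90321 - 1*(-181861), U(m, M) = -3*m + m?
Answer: -133659188762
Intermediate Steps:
U(m, M) = -2*m
s(u, j) = -480 - 20*u (s(u, j) = (u - 2*(-12))*(-259 + 239) = (u + 24)*(-20) = (24 + u)*(-20) = -480 - 20*u)
Q = 549258 (Q = 18 + 6*(-90321 - 1*(-181861)) = 18 + 6*(-90321 + 181861) = 18 + 6*91540 = 18 + 549240 = 549258)
(-245378 + (-88 + 21)²)*(s(-304, 49) + Q) = (-245378 + (-88 + 21)²)*((-480 - 20*(-304)) + 549258) = (-245378 + (-67)²)*((-480 + 6080) + 549258) = (-245378 + 4489)*(5600 + 549258) = -240889*554858 = -133659188762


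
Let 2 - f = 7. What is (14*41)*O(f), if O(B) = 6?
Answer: 3444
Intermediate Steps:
f = -5 (f = 2 - 1*7 = 2 - 7 = -5)
(14*41)*O(f) = (14*41)*6 = 574*6 = 3444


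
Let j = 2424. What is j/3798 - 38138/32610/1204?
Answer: 879882467/1380729140 ≈ 0.63726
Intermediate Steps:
j/3798 - 38138/32610/1204 = 2424/3798 - 38138/32610/1204 = 2424*(1/3798) - 38138*1/32610*(1/1204) = 404/633 - 19069/16305*1/1204 = 404/633 - 19069/19631220 = 879882467/1380729140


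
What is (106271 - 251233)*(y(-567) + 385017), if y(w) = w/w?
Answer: -55812979316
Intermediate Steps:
y(w) = 1
(106271 - 251233)*(y(-567) + 385017) = (106271 - 251233)*(1 + 385017) = -144962*385018 = -55812979316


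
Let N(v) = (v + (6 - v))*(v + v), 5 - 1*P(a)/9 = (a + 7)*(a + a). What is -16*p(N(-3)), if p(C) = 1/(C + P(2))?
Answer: 16/315 ≈ 0.050794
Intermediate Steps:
P(a) = 45 - 18*a*(7 + a) (P(a) = 45 - 9*(a + 7)*(a + a) = 45 - 9*(7 + a)*2*a = 45 - 18*a*(7 + a))
N(v) = 12*v (N(v) = 6*(2*v) = 12*v)
p(C) = 1/(-279 + C) (p(C) = 1/(C + (45 - 126*2 - 18*2**2)) = 1/(C + (45 - 252 - 18*4)) = 1/(C + (45 - 252 - 72)) = 1/(C - 279) = 1/(-279 + C))
-16*p(N(-3)) = -16/(-279 + 12*(-3)) = -16/(-279 - 36) = -16/(-315) = -16*(-1/315) = 16/315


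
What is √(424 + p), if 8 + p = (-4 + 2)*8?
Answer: 20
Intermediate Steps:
p = -24 (p = -8 + (-4 + 2)*8 = -8 - 2*8 = -8 - 16 = -24)
√(424 + p) = √(424 - 24) = √400 = 20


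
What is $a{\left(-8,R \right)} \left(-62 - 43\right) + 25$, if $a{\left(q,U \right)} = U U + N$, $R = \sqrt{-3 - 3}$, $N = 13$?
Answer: $-710$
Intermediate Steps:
$R = i \sqrt{6}$ ($R = \sqrt{-6} = i \sqrt{6} \approx 2.4495 i$)
$a{\left(q,U \right)} = 13 + U^{2}$ ($a{\left(q,U \right)} = U U + 13 = U^{2} + 13 = 13 + U^{2}$)
$a{\left(-8,R \right)} \left(-62 - 43\right) + 25 = \left(13 + \left(i \sqrt{6}\right)^{2}\right) \left(-62 - 43\right) + 25 = \left(13 - 6\right) \left(-105\right) + 25 = 7 \left(-105\right) + 25 = -735 + 25 = -710$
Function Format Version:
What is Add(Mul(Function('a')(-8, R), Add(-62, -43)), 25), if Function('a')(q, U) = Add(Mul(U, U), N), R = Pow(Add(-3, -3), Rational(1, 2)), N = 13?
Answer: -710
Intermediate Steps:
R = Mul(I, Pow(6, Rational(1, 2))) (R = Pow(-6, Rational(1, 2)) = Mul(I, Pow(6, Rational(1, 2))) ≈ Mul(2.4495, I))
Function('a')(q, U) = Add(13, Pow(U, 2)) (Function('a')(q, U) = Add(Mul(U, U), 13) = Add(Pow(U, 2), 13) = Add(13, Pow(U, 2)))
Add(Mul(Function('a')(-8, R), Add(-62, -43)), 25) = Add(Mul(Add(13, Pow(Mul(I, Pow(6, Rational(1, 2))), 2)), Add(-62, -43)), 25) = Add(Mul(Add(13, -6), -105), 25) = Add(Mul(7, -105), 25) = Add(-735, 25) = -710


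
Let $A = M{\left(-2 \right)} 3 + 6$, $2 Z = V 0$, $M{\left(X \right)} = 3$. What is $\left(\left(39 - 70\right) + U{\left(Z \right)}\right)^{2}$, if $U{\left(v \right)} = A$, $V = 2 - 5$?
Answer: $256$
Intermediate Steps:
$V = -3$
$Z = 0$ ($Z = \frac{\left(-3\right) 0}{2} = \frac{1}{2} \cdot 0 = 0$)
$A = 15$ ($A = 3 \cdot 3 + 6 = 9 + 6 = 15$)
$U{\left(v \right)} = 15$
$\left(\left(39 - 70\right) + U{\left(Z \right)}\right)^{2} = \left(\left(39 - 70\right) + 15\right)^{2} = \left(-31 + 15\right)^{2} = \left(-16\right)^{2} = 256$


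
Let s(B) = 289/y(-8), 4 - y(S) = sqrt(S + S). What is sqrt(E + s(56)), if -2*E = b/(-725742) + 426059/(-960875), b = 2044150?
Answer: sqrt(326400256398003059036930 + 312308375679779098511250*I)/92979645900 ≈ 6.7085 + 2.6925*I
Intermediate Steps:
E = 568345385507/348673672125 (E = -(2044150/(-725742) + 426059/(-960875))/2 = -(2044150*(-1/725742) + 426059*(-1/960875))/2 = -(-1022075/362871 - 426059/960875)/2 = -1/2*(-1136690771014/348673672125) = 568345385507/348673672125 ≈ 1.6300)
y(S) = 4 - sqrt(2)*sqrt(S) (y(S) = 4 - sqrt(S + S) = 4 - sqrt(2*S) = 4 - sqrt(2)*sqrt(S))
s(B) = 289*(4 + 4*I)/32 (s(B) = 289/(4 - sqrt(2)*sqrt(-8)) = 289/(4 - sqrt(2)*2*I*sqrt(2)) = 289/(4 - 4*I) = 289*((4 + 4*I)/32) = 289*(4 + 4*I)/32)
sqrt(E + s(56)) = sqrt(568345385507/348673672125 + (289/8 + 289*I/8)) = sqrt(105313454328181/2789389377000 + 289*I/8)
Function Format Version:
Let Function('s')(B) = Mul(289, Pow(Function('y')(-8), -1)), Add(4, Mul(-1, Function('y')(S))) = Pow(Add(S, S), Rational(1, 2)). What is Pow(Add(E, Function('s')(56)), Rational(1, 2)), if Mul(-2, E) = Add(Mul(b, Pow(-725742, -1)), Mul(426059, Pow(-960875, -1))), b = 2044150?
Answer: Mul(Rational(1, 92979645900), Pow(Add(326400256398003059036930, Mul(312308375679779098511250, I)), Rational(1, 2))) ≈ Add(6.7085, Mul(2.6925, I))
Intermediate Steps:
E = Rational(568345385507, 348673672125) (E = Mul(Rational(-1, 2), Add(Mul(2044150, Pow(-725742, -1)), Mul(426059, Pow(-960875, -1)))) = Mul(Rational(-1, 2), Add(Mul(2044150, Rational(-1, 725742)), Mul(426059, Rational(-1, 960875)))) = Mul(Rational(-1, 2), Add(Rational(-1022075, 362871), Rational(-426059, 960875))) = Mul(Rational(-1, 2), Rational(-1136690771014, 348673672125)) = Rational(568345385507, 348673672125) ≈ 1.6300)
Function('y')(S) = Add(4, Mul(-1, Pow(2, Rational(1, 2)), Pow(S, Rational(1, 2)))) (Function('y')(S) = Add(4, Mul(-1, Pow(Add(S, S), Rational(1, 2)))) = Add(4, Mul(-1, Pow(Mul(2, S), Rational(1, 2)))) = Add(4, Mul(-1, Mul(Pow(2, Rational(1, 2)), Pow(S, Rational(1, 2))))) = Add(4, Mul(-1, Pow(2, Rational(1, 2)), Pow(S, Rational(1, 2)))))
Function('s')(B) = Mul(Rational(289, 32), Add(4, Mul(4, I))) (Function('s')(B) = Mul(289, Pow(Add(4, Mul(-1, Pow(2, Rational(1, 2)), Pow(-8, Rational(1, 2)))), -1)) = Mul(289, Pow(Add(4, Mul(-1, Pow(2, Rational(1, 2)), Mul(2, I, Pow(2, Rational(1, 2))))), -1)) = Mul(289, Pow(Add(4, Mul(-4, I)), -1)) = Mul(289, Mul(Rational(1, 32), Add(4, Mul(4, I)))) = Mul(Rational(289, 32), Add(4, Mul(4, I))))
Pow(Add(E, Function('s')(56)), Rational(1, 2)) = Pow(Add(Rational(568345385507, 348673672125), Add(Rational(289, 8), Mul(Rational(289, 8), I))), Rational(1, 2)) = Pow(Add(Rational(105313454328181, 2789389377000), Mul(Rational(289, 8), I)), Rational(1, 2))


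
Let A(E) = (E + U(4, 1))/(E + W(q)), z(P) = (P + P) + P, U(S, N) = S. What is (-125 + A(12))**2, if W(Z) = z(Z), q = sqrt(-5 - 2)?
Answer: 7*(-173983*I + 159000*sqrt(7))/(9*(-9*I + 8*sqrt(7))) ≈ 15394.0 + 152.24*I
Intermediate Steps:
q = I*sqrt(7) (q = sqrt(-7) = I*sqrt(7) ≈ 2.6458*I)
z(P) = 3*P (z(P) = 2*P + P = 3*P)
W(Z) = 3*Z
A(E) = (4 + E)/(E + 3*I*sqrt(7)) (A(E) = (E + 4)/(E + 3*(I*sqrt(7))) = (4 + E)/(E + 3*I*sqrt(7)))
(-125 + A(12))**2 = (-125 + (4 + 12)/(12 + 3*I*sqrt(7)))**2 = (-125 + 16/(12 + 3*I*sqrt(7)))**2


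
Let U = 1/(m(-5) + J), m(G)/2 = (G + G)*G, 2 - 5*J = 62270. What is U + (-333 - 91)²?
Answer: 11104403963/61768 ≈ 1.7978e+5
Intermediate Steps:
J = -62268/5 (J = ⅖ - ⅕*62270 = ⅖ - 12454 = -62268/5 ≈ -12454.)
m(G) = 4*G² (m(G) = 2*((G + G)*G) = 2*((2*G)*G) = 2*(2*G²) = 4*G²)
U = -5/61768 (U = 1/(4*(-5)² - 62268/5) = 1/(4*25 - 62268/5) = 1/(100 - 62268/5) = 1/(-61768/5) = -5/61768 ≈ -8.0948e-5)
U + (-333 - 91)² = -5/61768 + (-333 - 91)² = -5/61768 + (-424)² = -5/61768 + 179776 = 11104403963/61768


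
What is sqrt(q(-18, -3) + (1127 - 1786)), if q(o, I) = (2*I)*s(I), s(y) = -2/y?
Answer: I*sqrt(663) ≈ 25.749*I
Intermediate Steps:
q(o, I) = -4 (q(o, I) = (2*I)*(-2/I) = -4)
sqrt(q(-18, -3) + (1127 - 1786)) = sqrt(-4 + (1127 - 1786)) = sqrt(-4 - 659) = sqrt(-663) = I*sqrt(663)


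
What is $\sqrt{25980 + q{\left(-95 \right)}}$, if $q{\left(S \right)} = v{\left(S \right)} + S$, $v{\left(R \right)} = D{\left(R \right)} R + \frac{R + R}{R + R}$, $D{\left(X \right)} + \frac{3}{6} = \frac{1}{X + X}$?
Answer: $\sqrt{25934} \approx 161.04$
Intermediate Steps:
$D{\left(X \right)} = - \frac{1}{2} + \frac{1}{2 X}$ ($D{\left(X \right)} = - \frac{1}{2} + \frac{1}{X + X} = - \frac{1}{2} + \frac{1}{2 X}$)
$v{\left(R \right)} = \frac{3}{2} - \frac{R}{2}$ ($v{\left(R \right)} = \frac{1 - R}{2 R} R + \frac{R + R}{R + R} = \left(\frac{1}{2} - \frac{R}{2}\right) + \frac{2 R}{2 R} = \left(\frac{1}{2} - \frac{R}{2}\right) + 2 R \frac{1}{2 R} = \left(\frac{1}{2} - \frac{R}{2}\right) + 1 = \frac{3}{2} - \frac{R}{2}$)
$q{\left(S \right)} = \frac{3}{2} + \frac{S}{2}$ ($q{\left(S \right)} = \left(\frac{3}{2} - \frac{S}{2}\right) + S = \frac{3}{2} + \frac{S}{2}$)
$\sqrt{25980 + q{\left(-95 \right)}} = \sqrt{25980 + \left(\frac{3}{2} + \frac{1}{2} \left(-95\right)\right)} = \sqrt{25980 + \left(\frac{3}{2} - \frac{95}{2}\right)} = \sqrt{25980 - 46} = \sqrt{25934}$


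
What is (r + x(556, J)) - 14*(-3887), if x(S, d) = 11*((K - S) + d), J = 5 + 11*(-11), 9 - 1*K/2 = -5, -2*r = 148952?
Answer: -27142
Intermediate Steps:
r = -74476 (r = -½*148952 = -74476)
K = 28 (K = 18 - 2*(-5) = 18 + 10 = 28)
J = -116 (J = 5 - 121 = -116)
x(S, d) = 308 - 11*S + 11*d (x(S, d) = 11*((28 - S) + d) = 11*(28 + d - S) = 308 - 11*S + 11*d)
(r + x(556, J)) - 14*(-3887) = (-74476 + (308 - 11*556 + 11*(-116))) - 14*(-3887) = (-74476 + (308 - 6116 - 1276)) + 54418 = (-74476 - 7084) + 54418 = -81560 + 54418 = -27142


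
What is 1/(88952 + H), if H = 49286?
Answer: 1/138238 ≈ 7.2339e-6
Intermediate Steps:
1/(88952 + H) = 1/(88952 + 49286) = 1/138238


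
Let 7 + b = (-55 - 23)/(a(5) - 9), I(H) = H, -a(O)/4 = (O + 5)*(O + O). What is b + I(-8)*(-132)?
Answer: 429119/409 ≈ 1049.2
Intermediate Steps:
a(O) = -8*O*(5 + O) (a(O) = -4*(O + 5)*(O + O) = -4*(5 + O)*2*O = -8*O*(5 + O))
b = -2785/409 (b = -7 + (-55 - 23)/(-8*5*(5 + 5) - 9) = -7 - 78/(-8*5*10 - 9) = -7 - 78/(-400 - 9) = -7 - 78/(-409) = -7 - 78*(-1/409) = -7 + 78/409 = -2785/409 ≈ -6.8093)
b + I(-8)*(-132) = -2785/409 - 8*(-132) = -2785/409 + 1056 = 429119/409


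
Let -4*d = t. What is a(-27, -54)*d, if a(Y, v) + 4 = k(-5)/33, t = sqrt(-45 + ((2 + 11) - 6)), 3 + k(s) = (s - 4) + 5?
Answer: 139*I*sqrt(38)/132 ≈ 6.4913*I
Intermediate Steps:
k(s) = -2 + s (k(s) = -3 + ((s - 4) + 5) = -3 + ((-4 + s) + 5) = -3 + (1 + s) = -2 + s)
t = I*sqrt(38) (t = sqrt(-45 + (13 - 6)) = sqrt(-45 + 7) = sqrt(-38) = I*sqrt(38) ≈ 6.1644*I)
a(Y, v) = -139/33 (a(Y, v) = -4 + (-2 - 5)/33 = -4 - 7*1/33 = -4 - 7/33 = -139/33)
d = -I*sqrt(38)/4 ≈ -1.5411*I
a(-27, -54)*d = -(-139)*I*sqrt(38)/132 = 139*I*sqrt(38)/132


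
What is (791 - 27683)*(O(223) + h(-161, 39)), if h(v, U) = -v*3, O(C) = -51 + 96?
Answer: -14198976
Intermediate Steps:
O(C) = 45
h(v, U) = -3*v
(791 - 27683)*(O(223) + h(-161, 39)) = (791 - 27683)*(45 - 3*(-161)) = -26892*(45 + 483) = -26892*528 = -14198976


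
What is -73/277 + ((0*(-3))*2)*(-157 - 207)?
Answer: -73/277 ≈ -0.26354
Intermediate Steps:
-73/277 + ((0*(-3))*2)*(-157 - 207) = -73*1/277 + (0*2)*(-364) = -73/277 + 0*(-364) = -73/277 + 0 = -73/277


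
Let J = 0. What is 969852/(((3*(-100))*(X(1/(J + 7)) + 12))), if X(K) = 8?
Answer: -80821/500 ≈ -161.64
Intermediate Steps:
969852/(((3*(-100))*(X(1/(J + 7)) + 12))) = 969852/(((3*(-100))*(8 + 12))) = 969852/((-300*20)) = 969852/(-6000) = 969852*(-1/6000) = -80821/500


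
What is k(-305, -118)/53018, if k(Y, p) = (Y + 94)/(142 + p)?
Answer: -211/1272432 ≈ -0.00016582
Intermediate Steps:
k(Y, p) = (94 + Y)/(142 + p)
k(-305, -118)/53018 = ((94 - 305)/(142 - 118))/53018 = (-211/24)*(1/53018) = ((1/24)*(-211))*(1/53018) = -211/24*1/53018 = -211/1272432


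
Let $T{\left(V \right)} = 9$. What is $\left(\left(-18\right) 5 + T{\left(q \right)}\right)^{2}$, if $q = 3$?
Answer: $6561$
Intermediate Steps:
$\left(\left(-18\right) 5 + T{\left(q \right)}\right)^{2} = \left(\left(-18\right) 5 + 9\right)^{2} = \left(-90 + 9\right)^{2} = \left(-81\right)^{2} = 6561$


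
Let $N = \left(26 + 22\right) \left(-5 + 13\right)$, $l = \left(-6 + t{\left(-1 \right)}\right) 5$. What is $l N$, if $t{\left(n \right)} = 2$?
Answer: $-7680$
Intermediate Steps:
$l = -20$ ($l = \left(-6 + 2\right) 5 = \left(-4\right) 5 = -20$)
$N = 384$ ($N = 48 \cdot 8 = 384$)
$l N = \left(-20\right) 384 = -7680$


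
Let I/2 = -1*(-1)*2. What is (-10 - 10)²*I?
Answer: 1600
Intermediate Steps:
I = 4 (I = 2*(-1*(-1)*2) = 2*(1*2) = 2*2 = 4)
(-10 - 10)²*I = (-10 - 10)²*4 = (-20)²*4 = 400*4 = 1600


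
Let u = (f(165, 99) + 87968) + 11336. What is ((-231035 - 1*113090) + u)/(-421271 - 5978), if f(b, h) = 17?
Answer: 244804/427249 ≈ 0.57298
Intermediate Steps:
u = 99321 (u = (17 + 87968) + 11336 = 87985 + 11336 = 99321)
((-231035 - 1*113090) + u)/(-421271 - 5978) = ((-231035 - 1*113090) + 99321)/(-421271 - 5978) = ((-231035 - 113090) + 99321)/(-427249) = (-344125 + 99321)*(-1/427249) = -244804*(-1/427249) = 244804/427249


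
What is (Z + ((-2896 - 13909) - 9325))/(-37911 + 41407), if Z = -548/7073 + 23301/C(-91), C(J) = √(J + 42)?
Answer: -92409019/12363604 - 23301*I/24472 ≈ -7.4743 - 0.95215*I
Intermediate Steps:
C(J) = √(42 + J)
Z = -548/7073 - 23301*I/7 (Z = -548/7073 + 23301/(√(42 - 91)) = -548*1/7073 + 23301/(√(-49)) = -548/7073 + 23301/((7*I)) = -548/7073 + 23301*(-I/7) = -548/7073 - 23301*I/7 ≈ -0.077478 - 3328.7*I)
(Z + ((-2896 - 13909) - 9325))/(-37911 + 41407) = ((-548/7073 - 23301*I/7) + ((-2896 - 13909) - 9325))/(-37911 + 41407) = ((-548/7073 - 23301*I/7) + (-16805 - 9325))/3496 = ((-548/7073 - 23301*I/7) - 26130)*(1/3496) = (-184818038/7073 - 23301*I/7)*(1/3496) = -92409019/12363604 - 23301*I/24472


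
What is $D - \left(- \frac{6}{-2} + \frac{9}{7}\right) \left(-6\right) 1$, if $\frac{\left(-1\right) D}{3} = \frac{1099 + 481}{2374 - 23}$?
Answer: $\frac{390000}{16457} \approx 23.698$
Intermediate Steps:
$D = - \frac{4740}{2351}$ ($D = - 3 \frac{1099 + 481}{2374 - 23} = - 3 \cdot \frac{1580}{2351} = - 3 \cdot 1580 \cdot \frac{1}{2351} = \left(-3\right) \frac{1580}{2351} = - \frac{4740}{2351} \approx -2.0162$)
$D - \left(- \frac{6}{-2} + \frac{9}{7}\right) \left(-6\right) 1 = - \frac{4740}{2351} - \left(- \frac{6}{-2} + \frac{9}{7}\right) \left(-6\right) 1 = - \frac{4740}{2351} - \left(\left(-6\right) \left(- \frac{1}{2}\right) + 9 \cdot \frac{1}{7}\right) \left(-6\right) 1 = - \frac{4740}{2351} - \left(3 + \frac{9}{7}\right) \left(-6\right) 1 = - \frac{4740}{2351} - \frac{30}{7} \left(-6\right) 1 = - \frac{4740}{2351} - \left(- \frac{180}{7}\right) 1 = - \frac{4740}{2351} - - \frac{180}{7} = - \frac{4740}{2351} + \frac{180}{7} = \frac{390000}{16457}$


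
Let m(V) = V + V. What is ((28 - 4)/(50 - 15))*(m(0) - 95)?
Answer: -456/7 ≈ -65.143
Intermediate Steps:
m(V) = 2*V
((28 - 4)/(50 - 15))*(m(0) - 95) = ((28 - 4)/(50 - 15))*(2*0 - 95) = (24/35)*(0 - 95) = (24*(1/35))*(-95) = (24/35)*(-95) = -456/7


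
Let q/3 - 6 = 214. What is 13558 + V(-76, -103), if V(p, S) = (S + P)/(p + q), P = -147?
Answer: 3958811/292 ≈ 13558.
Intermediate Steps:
q = 660 (q = 18 + 3*214 = 18 + 642 = 660)
V(p, S) = (-147 + S)/(660 + p) (V(p, S) = (S - 147)/(p + 660) = (-147 + S)/(660 + p))
13558 + V(-76, -103) = 13558 + (-147 - 103)/(660 - 76) = 13558 - 250/584 = 13558 + (1/584)*(-250) = 13558 - 125/292 = 3958811/292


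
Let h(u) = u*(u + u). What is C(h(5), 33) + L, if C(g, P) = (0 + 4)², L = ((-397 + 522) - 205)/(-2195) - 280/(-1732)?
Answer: 3079050/190087 ≈ 16.198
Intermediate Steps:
L = 37658/190087 (L = (125 - 205)*(-1/2195) - 280*(-1/1732) = -80*(-1/2195) + 70/433 = 16/439 + 70/433 = 37658/190087 ≈ 0.19811)
h(u) = 2*u² (h(u) = u*(2*u) = 2*u²)
C(g, P) = 16 (C(g, P) = 4² = 16)
C(h(5), 33) + L = 16 + 37658/190087 = 3079050/190087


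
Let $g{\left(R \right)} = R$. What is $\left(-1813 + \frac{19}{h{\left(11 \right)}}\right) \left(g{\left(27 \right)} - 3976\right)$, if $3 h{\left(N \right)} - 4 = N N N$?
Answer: $\frac{3185918934}{445} \approx 7.1594 \cdot 10^{6}$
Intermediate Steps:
$h{\left(N \right)} = \frac{4}{3} + \frac{N^{3}}{3}$ ($h{\left(N \right)} = \frac{4}{3} + \frac{N N N}{3} = \frac{4}{3} + \frac{N^{2} N}{3} = \frac{4}{3} + \frac{N^{3}}{3}$)
$\left(-1813 + \frac{19}{h{\left(11 \right)}}\right) \left(g{\left(27 \right)} - 3976\right) = \left(-1813 + \frac{19}{\frac{4}{3} + \frac{11^{3}}{3}}\right) \left(27 - 3976\right) = \left(-1813 + \frac{19}{\frac{4}{3} + \frac{1}{3} \cdot 1331}\right) \left(-3949\right) = \left(-1813 + \frac{19}{\frac{4}{3} + \frac{1331}{3}}\right) \left(-3949\right) = \left(-1813 + \frac{19}{445}\right) \left(-3949\right) = \left(- \frac{806766}{445}\right) \left(-3949\right) = \frac{3185918934}{445}$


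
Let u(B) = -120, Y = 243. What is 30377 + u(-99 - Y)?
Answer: 30257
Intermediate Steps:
30377 + u(-99 - Y) = 30377 - 120 = 30257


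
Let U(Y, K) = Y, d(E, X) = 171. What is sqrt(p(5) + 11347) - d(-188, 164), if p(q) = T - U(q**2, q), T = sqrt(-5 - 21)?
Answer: -171 + sqrt(11322 + I*sqrt(26)) ≈ -64.595 + 0.02396*I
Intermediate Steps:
T = I*sqrt(26) (T = sqrt(-26) = I*sqrt(26) ≈ 5.099*I)
p(q) = -q**2 + I*sqrt(26) (p(q) = I*sqrt(26) - q**2 = -q**2 + I*sqrt(26))
sqrt(p(5) + 11347) - d(-188, 164) = sqrt((-1*5**2 + I*sqrt(26)) + 11347) - 1*171 = sqrt((-1*25 + I*sqrt(26)) + 11347) - 171 = sqrt((-25 + I*sqrt(26)) + 11347) - 171 = sqrt(11322 + I*sqrt(26)) - 171 = -171 + sqrt(11322 + I*sqrt(26))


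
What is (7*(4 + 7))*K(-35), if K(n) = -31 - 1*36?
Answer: -5159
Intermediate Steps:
K(n) = -67 (K(n) = -31 - 36 = -67)
(7*(4 + 7))*K(-35) = (7*(4 + 7))*(-67) = (7*11)*(-67) = 77*(-67) = -5159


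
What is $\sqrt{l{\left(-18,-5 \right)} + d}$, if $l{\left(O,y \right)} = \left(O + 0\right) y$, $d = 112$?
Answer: $\sqrt{202} \approx 14.213$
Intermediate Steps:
$l{\left(O,y \right)} = O y$
$\sqrt{l{\left(-18,-5 \right)} + d} = \sqrt{\left(-18\right) \left(-5\right) + 112} = \sqrt{90 + 112} = \sqrt{202}$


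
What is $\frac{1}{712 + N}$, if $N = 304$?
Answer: $\frac{1}{1016} \approx 0.00098425$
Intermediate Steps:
$\frac{1}{712 + N} = \frac{1}{712 + 304} = \frac{1}{1016}$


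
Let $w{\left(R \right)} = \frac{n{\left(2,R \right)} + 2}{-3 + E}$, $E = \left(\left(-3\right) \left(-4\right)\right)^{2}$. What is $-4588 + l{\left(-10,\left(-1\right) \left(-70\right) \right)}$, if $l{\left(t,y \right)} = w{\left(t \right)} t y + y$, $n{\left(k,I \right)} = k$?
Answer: $- \frac{639838}{141} \approx -4537.9$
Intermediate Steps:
$E = 144$ ($E = 12^{2} = 144$)
$w{\left(R \right)} = \frac{4}{141}$ ($w{\left(R \right)} = \frac{2 + 2}{-3 + 144} = \frac{4}{141}$)
$l{\left(t,y \right)} = y + \frac{4 t y}{141}$ ($l{\left(t,y \right)} = \frac{4 t}{141} y + y = \frac{4 t y}{141} + y = y + \frac{4 t y}{141}$)
$-4588 + l{\left(-10,\left(-1\right) \left(-70\right) \right)} = -4588 + \frac{\left(-1\right) \left(-70\right) \left(141 + 4 \left(-10\right)\right)}{141} = -4588 + \frac{1}{141} \cdot 70 \left(141 - 40\right) = -4588 + \frac{1}{141} \cdot 70 \cdot 101 = -4588 + \frac{7070}{141} = - \frac{639838}{141}$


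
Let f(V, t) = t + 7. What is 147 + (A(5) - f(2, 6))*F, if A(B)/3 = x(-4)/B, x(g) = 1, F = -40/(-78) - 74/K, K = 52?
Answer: 30866/195 ≈ 158.29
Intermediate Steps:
F = -71/78 (F = -40/(-78) - 74/52 = -40*(-1/78) - 74*1/52 = 20/39 - 37/26 = -71/78 ≈ -0.91026)
A(B) = 3/B (A(B) = 3*(1/B) = 3/B)
f(V, t) = 7 + t
147 + (A(5) - f(2, 6))*F = 147 + (3/5 - (7 + 6))*(-71/78) = 147 + (3*(⅕) - 1*13)*(-71/78) = 147 + (⅗ - 13)*(-71/78) = 147 - 62/5*(-71/78) = 147 + 2201/195 = 30866/195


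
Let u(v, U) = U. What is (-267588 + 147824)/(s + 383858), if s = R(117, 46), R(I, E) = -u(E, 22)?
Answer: -29941/95959 ≈ -0.31202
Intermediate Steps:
R(I, E) = -22 (R(I, E) = -1*22 = -22)
s = -22
(-267588 + 147824)/(s + 383858) = (-267588 + 147824)/(-22 + 383858) = -119764/383836 = -119764*1/383836 = -29941/95959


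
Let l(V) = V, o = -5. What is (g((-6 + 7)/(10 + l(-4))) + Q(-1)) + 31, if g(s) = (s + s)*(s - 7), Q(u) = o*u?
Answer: 607/18 ≈ 33.722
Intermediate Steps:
Q(u) = -5*u
g(s) = 2*s*(-7 + s) (g(s) = (2*s)*(-7 + s) = 2*s*(-7 + s))
(g((-6 + 7)/(10 + l(-4))) + Q(-1)) + 31 = (2*((-6 + 7)/(10 - 4))*(-7 + (-6 + 7)/(10 - 4)) - 5*(-1)) + 31 = (2*(1/6)*(-7 + 1/6) + 5) + 31 = (2*(1/6)*(-41/6) + 5) + 31 = (-41/18 + 5) + 31 = 49/18 + 31 = 607/18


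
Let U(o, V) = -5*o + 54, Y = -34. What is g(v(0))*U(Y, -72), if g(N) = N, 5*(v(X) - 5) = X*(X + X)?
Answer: 1120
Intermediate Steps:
v(X) = 5 + 2*X**2/5 (v(X) = 5 + (X*(X + X))/5 = 5 + (X*(2*X))/5 = 5 + (2*X**2)/5 = 5 + 2*X**2/5)
U(o, V) = 54 - 5*o
g(v(0))*U(Y, -72) = (5 + (2/5)*0**2)*(54 - 5*(-34)) = (5 + (2/5)*0)*(54 + 170) = (5 + 0)*224 = 5*224 = 1120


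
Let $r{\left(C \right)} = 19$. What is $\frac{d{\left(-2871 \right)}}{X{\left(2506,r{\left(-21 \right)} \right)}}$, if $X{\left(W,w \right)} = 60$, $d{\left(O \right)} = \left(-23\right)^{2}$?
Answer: $\frac{529}{60} \approx 8.8167$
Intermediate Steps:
$d{\left(O \right)} = 529$
$\frac{d{\left(-2871 \right)}}{X{\left(2506,r{\left(-21 \right)} \right)}} = \frac{529}{60}$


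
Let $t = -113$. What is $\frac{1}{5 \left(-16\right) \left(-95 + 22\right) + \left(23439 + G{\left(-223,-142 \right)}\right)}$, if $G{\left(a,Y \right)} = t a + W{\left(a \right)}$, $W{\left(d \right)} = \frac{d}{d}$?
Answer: $\frac{1}{54479} \approx 1.8356 \cdot 10^{-5}$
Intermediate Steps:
$W{\left(d \right)} = 1$
$G{\left(a,Y \right)} = 1 - 113 a$ ($G{\left(a,Y \right)} = - 113 a + 1 = 1 - 113 a$)
$\frac{1}{5 \left(-16\right) \left(-95 + 22\right) + \left(23439 + G{\left(-223,-142 \right)}\right)} = \frac{1}{5 \left(-16\right) \left(-95 + 22\right) + \left(23439 + \left(1 - -25199\right)\right)} = \frac{1}{\left(-80\right) \left(-73\right) + \left(23439 + \left(1 + 25199\right)\right)} = \frac{1}{5840 + \left(23439 + 25200\right)} = \frac{1}{5840 + 48639} = \frac{1}{54479}$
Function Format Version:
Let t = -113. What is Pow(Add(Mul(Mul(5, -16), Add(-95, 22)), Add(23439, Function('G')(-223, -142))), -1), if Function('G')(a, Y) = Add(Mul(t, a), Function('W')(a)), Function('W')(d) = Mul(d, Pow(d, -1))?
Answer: Rational(1, 54479) ≈ 1.8356e-5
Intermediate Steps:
Function('W')(d) = 1
Function('G')(a, Y) = Add(1, Mul(-113, a)) (Function('G')(a, Y) = Add(Mul(-113, a), 1) = Add(1, Mul(-113, a)))
Pow(Add(Mul(Mul(5, -16), Add(-95, 22)), Add(23439, Function('G')(-223, -142))), -1) = Pow(Add(Mul(Mul(5, -16), Add(-95, 22)), Add(23439, Add(1, Mul(-113, -223)))), -1) = Pow(Add(Mul(-80, -73), Add(23439, Add(1, 25199))), -1) = Pow(Add(5840, Add(23439, 25200)), -1) = Pow(Add(5840, 48639), -1) = Pow(54479, -1) = Rational(1, 54479)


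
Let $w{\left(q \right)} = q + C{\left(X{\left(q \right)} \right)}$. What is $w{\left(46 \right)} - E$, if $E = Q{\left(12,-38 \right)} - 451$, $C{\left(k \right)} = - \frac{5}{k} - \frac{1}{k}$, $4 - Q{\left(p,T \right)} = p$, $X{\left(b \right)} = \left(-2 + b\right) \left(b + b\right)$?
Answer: $\frac{1022117}{2024} \approx 505.0$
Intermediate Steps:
$X{\left(b \right)} = 2 b \left(-2 + b\right)$ ($X{\left(b \right)} = \left(-2 + b\right) 2 b = 2 b \left(-2 + b\right)$)
$Q{\left(p,T \right)} = 4 - p$
$C{\left(k \right)} = - \frac{6}{k}$
$w{\left(q \right)} = q - \frac{3}{q \left(-2 + q\right)}$ ($w{\left(q \right)} = q - \frac{6}{2 q \left(-2 + q\right)} = q - 6 \frac{1}{2 q \left(-2 + q\right)} = q - \frac{3}{q \left(-2 + q\right)}$)
$E = -459$ ($E = \left(4 - 12\right) - 451 = -8 - 451 = -459$)
$w{\left(46 \right)} - E = \frac{-3 + 46^{2} \left(-2 + 46\right)}{46 \left(-2 + 46\right)} - -459 = \frac{-3 + 2116 \cdot 44}{46 \cdot 44} + 459 = \frac{1}{46} \cdot \frac{1}{44} \left(-3 + 93104\right) + 459 = \frac{1}{46} \cdot \frac{1}{44} \cdot 93101 + 459 = \frac{93101}{2024} + 459 = \frac{1022117}{2024}$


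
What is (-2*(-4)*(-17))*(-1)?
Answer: 136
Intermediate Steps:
(-2*(-4)*(-17))*(-1) = (8*(-17))*(-1) = -136*(-1) = 136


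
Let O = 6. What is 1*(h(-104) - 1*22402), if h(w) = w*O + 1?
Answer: -23025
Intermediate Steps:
h(w) = 1 + 6*w (h(w) = w*6 + 1 = 6*w + 1 = 1 + 6*w)
1*(h(-104) - 1*22402) = 1*((1 + 6*(-104)) - 1*22402) = 1*((1 - 624) - 22402) = 1*(-623 - 22402) = 1*(-23025) = -23025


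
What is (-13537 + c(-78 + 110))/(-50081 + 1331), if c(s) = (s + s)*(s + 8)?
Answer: 3659/16250 ≈ 0.22517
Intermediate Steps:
c(s) = 2*s*(8 + s) (c(s) = (2*s)*(8 + s) = 2*s*(8 + s))
(-13537 + c(-78 + 110))/(-50081 + 1331) = (-13537 + 2*(-78 + 110)*(8 + (-78 + 110)))/(-50081 + 1331) = (-13537 + 2*32*(8 + 32))/(-48750) = (-13537 + 2*32*40)*(-1/48750) = (-13537 + 2560)*(-1/48750) = -10977*(-1/48750) = 3659/16250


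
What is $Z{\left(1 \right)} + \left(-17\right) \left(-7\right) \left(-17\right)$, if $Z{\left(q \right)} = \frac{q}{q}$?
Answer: $-2022$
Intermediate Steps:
$Z{\left(q \right)} = 1$
$Z{\left(1 \right)} + \left(-17\right) \left(-7\right) \left(-17\right) = 1 + \left(-17\right) \left(-7\right) \left(-17\right) = 1 + 119 \left(-17\right) = 1 - 2023 = -2022$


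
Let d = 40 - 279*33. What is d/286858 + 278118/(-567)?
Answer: -8865063437/18072054 ≈ -490.54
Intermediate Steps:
d = -9167 (d = 40 - 9207 = -9167)
d/286858 + 278118/(-567) = -9167/286858 + 278118/(-567) = -9167*1/286858 + 278118*(-1/567) = -9167/286858 - 30902/63 = -8865063437/18072054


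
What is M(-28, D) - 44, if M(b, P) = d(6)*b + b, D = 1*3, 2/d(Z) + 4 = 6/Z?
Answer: -160/3 ≈ -53.333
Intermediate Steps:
d(Z) = 2/(-4 + 6/Z)
D = 3
M(b, P) = b/3 (M(b, P) = (-1*6/(-3 + 2*6))*b + b = (-1*6/(-3 + 12))*b + b = (-1*6/9)*b + b = (-1*6*⅑)*b + b = -2*b/3 + b = b/3)
M(-28, D) - 44 = (⅓)*(-28) - 44 = -28/3 - 44 = -160/3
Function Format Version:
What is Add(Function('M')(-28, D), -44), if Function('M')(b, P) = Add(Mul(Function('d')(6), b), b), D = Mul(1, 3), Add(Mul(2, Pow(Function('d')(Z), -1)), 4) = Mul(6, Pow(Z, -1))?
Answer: Rational(-160, 3) ≈ -53.333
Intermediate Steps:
Function('d')(Z) = Mul(2, Pow(Add(-4, Mul(6, Pow(Z, -1))), -1))
D = 3
Function('M')(b, P) = Mul(Rational(1, 3), b) (Function('M')(b, P) = Add(Mul(Mul(-1, 6, Pow(Add(-3, Mul(2, 6)), -1)), b), b) = Add(Mul(Mul(-1, 6, Pow(Add(-3, 12), -1)), b), b) = Add(Mul(Mul(-1, 6, Pow(9, -1)), b), b) = Add(Mul(Mul(-1, 6, Rational(1, 9)), b), b) = Add(Mul(Rational(-2, 3), b), b) = Mul(Rational(1, 3), b))
Add(Function('M')(-28, D), -44) = Add(Mul(Rational(1, 3), -28), -44) = Add(Rational(-28, 3), -44) = Rational(-160, 3)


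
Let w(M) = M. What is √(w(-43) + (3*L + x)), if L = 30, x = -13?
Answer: √34 ≈ 5.8309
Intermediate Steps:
√(w(-43) + (3*L + x)) = √(-43 + (3*30 - 13)) = √(-43 + (90 - 13)) = √(-43 + 77) = √34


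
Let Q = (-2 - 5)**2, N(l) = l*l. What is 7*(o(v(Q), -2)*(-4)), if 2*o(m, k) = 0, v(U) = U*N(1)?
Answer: 0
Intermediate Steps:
N(l) = l**2
Q = 49 (Q = (-7)**2 = 49)
v(U) = U (v(U) = U*1**2 = U*1 = U)
o(m, k) = 0 (o(m, k) = (1/2)*0 = 0)
7*(o(v(Q), -2)*(-4)) = 7*(0*(-4)) = 7*0 = 0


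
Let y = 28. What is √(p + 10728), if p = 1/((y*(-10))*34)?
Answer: √60767682605/2380 ≈ 103.58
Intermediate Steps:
p = -1/9520 (p = 1/((28*(-10))*34) = 1/(-280*34) = 1/(-9520) = -1/9520 ≈ -0.00010504)
√(p + 10728) = √(-1/9520 + 10728) = √(102130559/9520) = √60767682605/2380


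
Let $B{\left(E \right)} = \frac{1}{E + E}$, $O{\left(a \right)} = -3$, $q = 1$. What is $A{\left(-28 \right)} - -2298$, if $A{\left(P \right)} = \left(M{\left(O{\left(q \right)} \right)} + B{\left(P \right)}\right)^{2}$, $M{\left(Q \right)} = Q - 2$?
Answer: $\frac{7285489}{3136} \approx 2323.2$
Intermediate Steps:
$B{\left(E \right)} = \frac{1}{2 E}$
$M{\left(Q \right)} = -2 + Q$
$A{\left(P \right)} = \left(-5 + \frac{1}{2 P}\right)^{2}$ ($A{\left(P \right)} = \left(\left(-2 - 3\right) + \frac{1}{2 P}\right)^{2} = \left(-5 + \frac{1}{2 P}\right)^{2}$)
$A{\left(-28 \right)} - -2298 = \frac{\left(-1 + 10 \left(-28\right)\right)^{2}}{4 \cdot 784} - -2298 = \frac{1}{4} \cdot \frac{1}{784} \left(-1 - 280\right)^{2} + 2298 = \frac{1}{4} \cdot \frac{1}{784} \left(-281\right)^{2} + 2298 = \frac{1}{4} \cdot \frac{1}{784} \cdot 78961 + 2298 = \frac{78961}{3136} + 2298 = \frac{7285489}{3136}$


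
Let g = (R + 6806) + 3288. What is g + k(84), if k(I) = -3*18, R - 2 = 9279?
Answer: 19321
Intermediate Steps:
R = 9281 (R = 2 + 9279 = 9281)
k(I) = -54
g = 19375 (g = (9281 + 6806) + 3288 = 16087 + 3288 = 19375)
g + k(84) = 19375 - 54 = 19321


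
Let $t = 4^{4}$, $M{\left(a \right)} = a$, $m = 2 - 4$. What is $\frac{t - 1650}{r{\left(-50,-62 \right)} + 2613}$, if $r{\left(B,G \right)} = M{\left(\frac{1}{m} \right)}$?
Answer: $- \frac{2788}{5225} \approx -0.53359$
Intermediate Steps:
$m = -2$ ($m = 2 - 4 = -2$)
$r{\left(B,G \right)} = - \frac{1}{2}$ ($r{\left(B,G \right)} = \frac{1}{-2} = - \frac{1}{2}$)
$t = 256$
$\frac{t - 1650}{r{\left(-50,-62 \right)} + 2613} = \frac{256 - 1650}{- \frac{1}{2} + 2613} = - \frac{1394}{\frac{5225}{2}} = \left(-1394\right) \frac{2}{5225} = - \frac{2788}{5225}$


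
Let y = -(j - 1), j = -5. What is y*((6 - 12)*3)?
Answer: -108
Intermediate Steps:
y = 6 (y = -(-5 - 1) = -1*(-6) = 6)
y*((6 - 12)*3) = 6*((6 - 12)*3) = 6*(-6*3) = 6*(-18) = -108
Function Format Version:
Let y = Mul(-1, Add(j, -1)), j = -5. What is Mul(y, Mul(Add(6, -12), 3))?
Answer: -108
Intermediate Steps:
y = 6 (y = Mul(-1, Add(-5, -1)) = Mul(-1, -6) = 6)
Mul(y, Mul(Add(6, -12), 3)) = Mul(6, Mul(Add(6, -12), 3)) = Mul(6, Mul(-6, 3)) = Mul(6, -18) = -108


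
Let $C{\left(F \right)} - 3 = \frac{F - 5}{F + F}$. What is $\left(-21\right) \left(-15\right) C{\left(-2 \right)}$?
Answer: $\frac{5985}{4} \approx 1496.3$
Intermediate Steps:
$C{\left(F \right)} = 3 + \frac{-5 + F}{2 F}$ ($C{\left(F \right)} = 3 + \frac{F - 5}{F + F} = 3 + \frac{-5 + F}{2 F}$)
$\left(-21\right) \left(-15\right) C{\left(-2 \right)} = \left(-21\right) \left(-15\right) \frac{-5 + 7 \left(-2\right)}{2 \left(-2\right)} = 315 \cdot \frac{1}{2} \left(- \frac{1}{2}\right) \left(-5 - 14\right) = 315 \cdot \frac{1}{2} \left(- \frac{1}{2}\right) \left(-19\right) = 315 \cdot \frac{19}{4} = \frac{5985}{4}$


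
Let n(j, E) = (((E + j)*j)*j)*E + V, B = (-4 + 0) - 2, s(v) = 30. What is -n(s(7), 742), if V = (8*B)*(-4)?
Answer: -515541792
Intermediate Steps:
B = -6 (B = -4 - 2 = -6)
V = 192 (V = (8*(-6))*(-4) = -48*(-4) = 192)
n(j, E) = 192 + E*j²*(E + j) (n(j, E) = (((E + j)*j)*j)*E + 192 = ((j*(E + j))*j)*E + 192 = (j²*(E + j))*E + 192 = E*j²*(E + j) + 192 = 192 + E*j²*(E + j))
-n(s(7), 742) = -(192 + 742*30³ + 742²*30²) = -(192 + 742*27000 + 550564*900) = -(192 + 20034000 + 495507600) = -1*515541792 = -515541792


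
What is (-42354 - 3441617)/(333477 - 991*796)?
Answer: 3483971/455359 ≈ 7.6510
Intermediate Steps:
(-42354 - 3441617)/(333477 - 991*796) = -3483971/(333477 - 788836) = -3483971/(-455359) = -3483971*(-1/455359) = 3483971/455359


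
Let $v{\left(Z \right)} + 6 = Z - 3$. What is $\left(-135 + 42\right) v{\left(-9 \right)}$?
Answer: $1674$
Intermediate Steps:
$v{\left(Z \right)} = -9 + Z$ ($v{\left(Z \right)} = -6 + \left(Z - 3\right) = -6 + \left(-3 + Z\right) = -9 + Z$)
$\left(-135 + 42\right) v{\left(-9 \right)} = \left(-135 + 42\right) \left(-9 - 9\right) = \left(-93\right) \left(-18\right) = 1674$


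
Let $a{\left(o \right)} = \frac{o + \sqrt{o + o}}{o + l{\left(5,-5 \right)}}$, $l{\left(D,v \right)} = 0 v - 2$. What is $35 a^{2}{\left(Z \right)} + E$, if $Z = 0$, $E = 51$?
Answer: $51$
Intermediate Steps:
$l{\left(D,v \right)} = -2$ ($l{\left(D,v \right)} = 0 - 2 = -2$)
$a{\left(o \right)} = \frac{o + \sqrt{2} \sqrt{o}}{-2 + o}$ ($a{\left(o \right)} = \frac{o + \sqrt{o + o}}{o - 2} = \frac{o + \sqrt{2 o}}{-2 + o} = \frac{o + \sqrt{2} \sqrt{o}}{-2 + o}$)
$35 a^{2}{\left(Z \right)} + E = 35 \left(\frac{0 + \sqrt{2} \sqrt{0}}{-2 + 0}\right)^{2} + 51 = 35 \left(\frac{0 + \sqrt{2} \cdot 0}{-2}\right)^{2} + 51 = 35 \left(- \frac{0 + 0}{2}\right)^{2} + 51 = 35 \left(\left(- \frac{1}{2}\right) 0\right)^{2} + 51 = 35 \cdot 0^{2} + 51 = 35 \cdot 0 + 51 = 0 + 51 = 51$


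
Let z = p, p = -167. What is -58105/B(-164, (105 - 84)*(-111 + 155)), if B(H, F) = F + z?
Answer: -58105/757 ≈ -76.757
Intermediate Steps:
z = -167
B(H, F) = -167 + F (B(H, F) = F - 167 = -167 + F)
-58105/B(-164, (105 - 84)*(-111 + 155)) = -58105/(-167 + (105 - 84)*(-111 + 155)) = -58105/(-167 + 21*44) = -58105/(-167 + 924) = -58105/757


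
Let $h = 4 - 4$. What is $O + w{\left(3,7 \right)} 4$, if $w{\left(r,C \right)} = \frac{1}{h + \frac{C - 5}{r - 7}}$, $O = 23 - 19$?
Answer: $-4$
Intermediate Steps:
$O = 4$ ($O = 23 - 19 = 4$)
$h = 0$ ($h = 4 - 4 = 0$)
$w{\left(r,C \right)} = \frac{-7 + r}{-5 + C}$ ($w{\left(r,C \right)} = \frac{1}{0 + \frac{C - 5}{r - 7}} = \frac{1}{0 + \frac{-5 + C}{-7 + r}} = \frac{1}{\frac{1}{-7 + r} \left(-5 + C\right)} = \frac{-7 + r}{-5 + C}$)
$O + w{\left(3,7 \right)} 4 = 4 + \frac{-7 + 3}{-5 + 7} \cdot 4 = 4 + \frac{1}{2} \left(-4\right) 4 = 4 - 8 = -4$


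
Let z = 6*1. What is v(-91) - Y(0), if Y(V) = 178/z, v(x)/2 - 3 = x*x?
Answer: 49615/3 ≈ 16538.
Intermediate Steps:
z = 6
v(x) = 6 + 2*x² (v(x) = 6 + 2*(x*x) = 6 + 2*x²)
Y(V) = 89/3 (Y(V) = 178/6 = 178*(⅙) = 89/3)
v(-91) - Y(0) = (6 + 2*(-91)²) - 1*89/3 = (6 + 2*8281) - 89/3 = (6 + 16562) - 89/3 = 16568 - 89/3 = 49615/3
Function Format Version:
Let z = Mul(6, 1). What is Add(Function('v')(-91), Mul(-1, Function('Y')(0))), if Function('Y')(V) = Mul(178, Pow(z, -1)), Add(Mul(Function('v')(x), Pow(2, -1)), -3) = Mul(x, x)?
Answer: Rational(49615, 3) ≈ 16538.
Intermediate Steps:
z = 6
Function('v')(x) = Add(6, Mul(2, Pow(x, 2))) (Function('v')(x) = Add(6, Mul(2, Mul(x, x))) = Add(6, Mul(2, Pow(x, 2))))
Function('Y')(V) = Rational(89, 3) (Function('Y')(V) = Mul(178, Pow(6, -1)) = Mul(178, Rational(1, 6)) = Rational(89, 3))
Add(Function('v')(-91), Mul(-1, Function('Y')(0))) = Add(Add(6, Mul(2, Pow(-91, 2))), Mul(-1, Rational(89, 3))) = Add(Add(6, Mul(2, 8281)), Rational(-89, 3)) = Add(Add(6, 16562), Rational(-89, 3)) = Add(16568, Rational(-89, 3)) = Rational(49615, 3)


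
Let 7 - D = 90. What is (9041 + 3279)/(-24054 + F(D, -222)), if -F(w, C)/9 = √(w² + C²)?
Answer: -98781760/191348301 + 12320*√56173/63782767 ≈ -0.47046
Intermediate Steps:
D = -83 (D = 7 - 1*90 = 7 - 90 = -83)
F(w, C) = -9*√(C² + w²) (F(w, C) = -9*√(w² + C²) = -9*√(C² + w²))
(9041 + 3279)/(-24054 + F(D, -222)) = (9041 + 3279)/(-24054 - 9*√((-222)² + (-83)²)) = 12320/(-24054 - 9*√(49284 + 6889)) = 12320/(-24054 - 9*√56173)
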